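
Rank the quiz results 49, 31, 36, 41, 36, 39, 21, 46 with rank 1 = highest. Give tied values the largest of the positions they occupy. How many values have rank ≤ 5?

Sorted (descending): 49, 46, 41, 39, 36, 36, 31, 21
The 2 values of 36 occupy positions 5–6 → each gets rank 6.
Ranks ≤ 5: {1, 2, 3, 4} → 4 values.

4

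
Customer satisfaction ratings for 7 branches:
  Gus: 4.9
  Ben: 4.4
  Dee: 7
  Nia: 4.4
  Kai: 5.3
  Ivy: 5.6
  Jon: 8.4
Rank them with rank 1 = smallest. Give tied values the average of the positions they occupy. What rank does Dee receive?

Sorted (ascending): 4.4, 4.4, 4.9, 5.3, 5.6, 7, 8.4
The 2 values of 4.4 occupy positions 1–2 → average rank (1+2)/2 = 1.5.
Dee has value 7 → rank 6.

6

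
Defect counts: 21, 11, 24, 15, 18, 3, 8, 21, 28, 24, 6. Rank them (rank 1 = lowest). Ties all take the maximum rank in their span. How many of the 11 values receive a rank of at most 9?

Sorted (ascending): 3, 6, 8, 11, 15, 18, 21, 21, 24, 24, 28
The 2 values of 21 occupy positions 7–8 → each gets rank 8.
The 2 values of 24 occupy positions 9–10 → each gets rank 10.
Ranks ≤ 9: {1, 2, 3, 4, 5, 6, 8, 8} → 8 values.

8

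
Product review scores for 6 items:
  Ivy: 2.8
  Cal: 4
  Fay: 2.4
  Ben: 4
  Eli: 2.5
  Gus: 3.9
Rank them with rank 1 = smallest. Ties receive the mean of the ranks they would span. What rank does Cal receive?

5.5

Sorted (ascending): 2.4, 2.5, 2.8, 3.9, 4, 4
The 2 values of 4 occupy positions 5–6 → average rank (5+6)/2 = 5.5.
Cal has value 4 → rank 5.5.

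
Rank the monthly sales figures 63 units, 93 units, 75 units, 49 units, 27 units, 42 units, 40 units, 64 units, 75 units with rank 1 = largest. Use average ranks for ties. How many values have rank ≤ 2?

1

Sorted (descending): 93, 75, 75, 64, 63, 49, 42, 40, 27
The 2 values of 75 occupy positions 2–3 → average rank (2+3)/2 = 2.5.
Ranks ≤ 2: {1} → 1 value.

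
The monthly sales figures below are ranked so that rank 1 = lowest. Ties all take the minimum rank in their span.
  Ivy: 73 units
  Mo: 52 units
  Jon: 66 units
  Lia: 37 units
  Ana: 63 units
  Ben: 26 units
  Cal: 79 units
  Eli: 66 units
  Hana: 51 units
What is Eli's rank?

Sorted (ascending): 26, 37, 51, 52, 63, 66, 66, 73, 79
The 2 values of 66 occupy positions 6–7 → each gets rank 6.
Eli has value 66 units → rank 6.

6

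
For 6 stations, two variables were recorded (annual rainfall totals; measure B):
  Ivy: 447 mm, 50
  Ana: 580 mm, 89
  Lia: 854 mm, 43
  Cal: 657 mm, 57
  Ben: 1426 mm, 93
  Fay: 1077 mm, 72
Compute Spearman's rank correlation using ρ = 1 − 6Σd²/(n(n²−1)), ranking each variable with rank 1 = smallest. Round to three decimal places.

0.429

Ranks of variable 1: 1, 2, 4, 3, 6, 5
Ranks of variable 2: 2, 5, 1, 3, 6, 4
d = r₁ − r₂: -1, -3, 3, 0, 0, 1
d²: 1, 9, 9, 0, 0, 1; Σd² = 20
ρ = 1 − 6·20/(6·35) = 1 − 120/210 = 0.429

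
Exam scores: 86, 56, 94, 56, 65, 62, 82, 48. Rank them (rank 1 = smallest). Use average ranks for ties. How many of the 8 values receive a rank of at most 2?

1

Sorted (ascending): 48, 56, 56, 62, 65, 82, 86, 94
The 2 values of 56 occupy positions 2–3 → average rank (2+3)/2 = 2.5.
Ranks ≤ 2: {1} → 1 value.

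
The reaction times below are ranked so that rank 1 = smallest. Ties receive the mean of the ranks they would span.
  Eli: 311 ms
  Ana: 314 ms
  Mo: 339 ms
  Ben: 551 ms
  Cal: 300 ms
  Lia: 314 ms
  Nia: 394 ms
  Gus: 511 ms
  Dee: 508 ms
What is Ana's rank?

Sorted (ascending): 300, 311, 314, 314, 339, 394, 508, 511, 551
The 2 values of 314 occupy positions 3–4 → average rank (3+4)/2 = 3.5.
Ana has value 314 ms → rank 3.5.

3.5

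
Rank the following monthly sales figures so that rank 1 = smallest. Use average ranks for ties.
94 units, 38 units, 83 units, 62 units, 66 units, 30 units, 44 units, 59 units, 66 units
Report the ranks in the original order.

9, 2, 8, 5, 6.5, 1, 3, 4, 6.5

Sorted (ascending): 30, 38, 44, 59, 62, 66, 66, 83, 94
The 2 values of 66 occupy positions 6–7 → average rank (6+7)/2 = 6.5.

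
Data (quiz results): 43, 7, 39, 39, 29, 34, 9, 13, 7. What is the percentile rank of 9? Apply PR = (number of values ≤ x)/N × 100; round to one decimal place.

N = 9.
Strictly below 9: 2. Equal to 9: 1.
PR = 3/9 × 100 = 33.3

33.3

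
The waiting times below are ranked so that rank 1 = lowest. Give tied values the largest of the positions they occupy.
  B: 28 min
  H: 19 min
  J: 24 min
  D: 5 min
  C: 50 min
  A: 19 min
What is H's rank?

3

Sorted (ascending): 5, 19, 19, 24, 28, 50
The 2 values of 19 occupy positions 2–3 → each gets rank 3.
H has value 19 min → rank 3.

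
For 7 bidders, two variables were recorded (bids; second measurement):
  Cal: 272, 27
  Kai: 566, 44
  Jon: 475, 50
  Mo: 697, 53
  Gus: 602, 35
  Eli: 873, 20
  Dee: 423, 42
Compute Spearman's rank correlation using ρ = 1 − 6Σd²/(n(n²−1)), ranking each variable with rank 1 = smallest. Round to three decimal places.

Ranks of variable 1: 1, 4, 3, 6, 5, 7, 2
Ranks of variable 2: 2, 5, 6, 7, 3, 1, 4
d = r₁ − r₂: -1, -1, -3, -1, 2, 6, -2
d²: 1, 1, 9, 1, 4, 36, 4; Σd² = 56
ρ = 1 − 6·56/(7·48) = 1 − 336/336 = 0.000

0.000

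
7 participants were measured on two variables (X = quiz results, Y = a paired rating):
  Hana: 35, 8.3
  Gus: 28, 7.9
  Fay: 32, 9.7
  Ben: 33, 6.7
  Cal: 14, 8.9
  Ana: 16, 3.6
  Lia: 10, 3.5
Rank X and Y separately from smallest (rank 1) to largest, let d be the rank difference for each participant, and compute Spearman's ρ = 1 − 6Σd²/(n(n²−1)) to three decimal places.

Ranks of variable 1: 7, 4, 5, 6, 2, 3, 1
Ranks of variable 2: 5, 4, 7, 3, 6, 2, 1
d = r₁ − r₂: 2, 0, -2, 3, -4, 1, 0
d²: 4, 0, 4, 9, 16, 1, 0; Σd² = 34
ρ = 1 − 6·34/(7·48) = 1 − 204/336 = 0.393

0.393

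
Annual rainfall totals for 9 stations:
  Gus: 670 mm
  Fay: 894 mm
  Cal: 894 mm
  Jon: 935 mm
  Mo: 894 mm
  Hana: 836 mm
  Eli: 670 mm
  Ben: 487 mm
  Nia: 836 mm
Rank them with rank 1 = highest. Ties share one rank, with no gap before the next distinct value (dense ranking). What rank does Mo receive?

2

Sorted (descending): 935, 894, 894, 894, 836, 836, 670, 670, 487
The 3 values of 894 share dense rank 2.
The 2 values of 836 share dense rank 3.
The 2 values of 670 share dense rank 4.
Remaining distinct values take the next consecutive integers.
Mo has value 894 mm → rank 2.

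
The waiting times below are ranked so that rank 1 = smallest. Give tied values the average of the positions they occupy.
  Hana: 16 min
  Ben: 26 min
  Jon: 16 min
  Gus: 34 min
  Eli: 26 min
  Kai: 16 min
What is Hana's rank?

2

Sorted (ascending): 16, 16, 16, 26, 26, 34
The 3 values of 16 occupy positions 1–3 → average rank 2.
The 2 values of 26 occupy positions 4–5 → average rank (4+5)/2 = 4.5.
Hana has value 16 min → rank 2.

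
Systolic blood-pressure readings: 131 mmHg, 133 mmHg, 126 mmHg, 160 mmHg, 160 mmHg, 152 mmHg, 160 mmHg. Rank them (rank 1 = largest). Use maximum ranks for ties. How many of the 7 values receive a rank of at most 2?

0

Sorted (descending): 160, 160, 160, 152, 133, 131, 126
The 3 values of 160 occupy positions 1–3 → each gets rank 3.
Ranks ≤ 2: {} → 0 values.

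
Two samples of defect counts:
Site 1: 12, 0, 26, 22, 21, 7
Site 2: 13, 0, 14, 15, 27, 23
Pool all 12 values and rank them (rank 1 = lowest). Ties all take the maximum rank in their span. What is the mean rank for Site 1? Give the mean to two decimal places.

Sorted (ascending): 0, 0, 7, 12, 13, 14, 15, 21, 22, 23, 26, 27
The 2 values of 0 occupy positions 1–2 → each gets rank 2.
Site 1 values → pooled ranks: 12→4, 0→2, 26→11, 22→9, 21→8, 7→3
Mean rank = (4 + 2 + 11 + 9 + 8 + 3) / 6 = 6.17

6.17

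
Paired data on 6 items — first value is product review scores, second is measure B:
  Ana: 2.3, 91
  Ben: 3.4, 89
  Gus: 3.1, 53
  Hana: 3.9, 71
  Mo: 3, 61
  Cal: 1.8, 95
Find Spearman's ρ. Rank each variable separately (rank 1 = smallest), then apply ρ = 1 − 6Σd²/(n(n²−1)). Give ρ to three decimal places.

Ranks of variable 1: 2, 5, 4, 6, 3, 1
Ranks of variable 2: 5, 4, 1, 3, 2, 6
d = r₁ − r₂: -3, 1, 3, 3, 1, -5
d²: 9, 1, 9, 9, 1, 25; Σd² = 54
ρ = 1 − 6·54/(6·35) = 1 − 324/210 = -0.543

-0.543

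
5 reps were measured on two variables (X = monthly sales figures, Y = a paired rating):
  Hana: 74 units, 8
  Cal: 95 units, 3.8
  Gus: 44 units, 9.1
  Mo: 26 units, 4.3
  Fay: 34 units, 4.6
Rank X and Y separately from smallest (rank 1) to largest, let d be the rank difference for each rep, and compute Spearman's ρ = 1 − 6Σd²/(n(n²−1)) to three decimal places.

Ranks of variable 1: 4, 5, 3, 1, 2
Ranks of variable 2: 4, 1, 5, 2, 3
d = r₁ − r₂: 0, 4, -2, -1, -1
d²: 0, 16, 4, 1, 1; Σd² = 22
ρ = 1 − 6·22/(5·24) = 1 − 132/120 = -0.100

-0.100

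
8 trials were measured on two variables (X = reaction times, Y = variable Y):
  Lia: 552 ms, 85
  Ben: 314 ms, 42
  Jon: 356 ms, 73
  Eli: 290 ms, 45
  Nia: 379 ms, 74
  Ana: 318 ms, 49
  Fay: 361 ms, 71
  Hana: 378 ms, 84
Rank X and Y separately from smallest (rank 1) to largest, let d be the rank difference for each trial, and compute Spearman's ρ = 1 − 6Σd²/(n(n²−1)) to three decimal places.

0.929

Ranks of variable 1: 8, 2, 4, 1, 7, 3, 5, 6
Ranks of variable 2: 8, 1, 5, 2, 6, 3, 4, 7
d = r₁ − r₂: 0, 1, -1, -1, 1, 0, 1, -1
d²: 0, 1, 1, 1, 1, 0, 1, 1; Σd² = 6
ρ = 1 − 6·6/(8·63) = 1 − 36/504 = 0.929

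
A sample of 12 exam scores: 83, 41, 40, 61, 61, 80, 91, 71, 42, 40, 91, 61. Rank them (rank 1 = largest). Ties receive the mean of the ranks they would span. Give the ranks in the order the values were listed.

3, 10, 11.5, 7, 7, 4, 1.5, 5, 9, 11.5, 1.5, 7

Sorted (descending): 91, 91, 83, 80, 71, 61, 61, 61, 42, 41, 40, 40
The 2 values of 91 occupy positions 1–2 → average rank (1+2)/2 = 1.5.
The 3 values of 61 occupy positions 6–8 → average rank 7.
The 2 values of 40 occupy positions 11–12 → average rank (11+12)/2 = 11.5.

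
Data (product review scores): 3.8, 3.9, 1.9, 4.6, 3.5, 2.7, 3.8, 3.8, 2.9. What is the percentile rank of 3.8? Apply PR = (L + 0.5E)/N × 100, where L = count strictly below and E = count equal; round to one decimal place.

N = 9.
Strictly below 3.8: 4. Equal to 3.8: 3.
PR = (4 + 0.5·3)/9 × 100 = 61.1

61.1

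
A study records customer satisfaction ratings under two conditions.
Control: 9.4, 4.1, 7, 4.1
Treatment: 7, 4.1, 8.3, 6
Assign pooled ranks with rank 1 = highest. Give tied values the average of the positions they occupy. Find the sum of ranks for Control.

18.5

Sorted (descending): 9.4, 8.3, 7, 7, 6, 4.1, 4.1, 4.1
The 2 values of 7 occupy positions 3–4 → average rank (3+4)/2 = 3.5.
The 3 values of 4.1 occupy positions 6–8 → average rank 7.
Control values → pooled ranks: 9.4→1, 4.1→7, 7→3.5, 4.1→7
Rank sum = 1 + 7 + 3.5 + 7 = 18.5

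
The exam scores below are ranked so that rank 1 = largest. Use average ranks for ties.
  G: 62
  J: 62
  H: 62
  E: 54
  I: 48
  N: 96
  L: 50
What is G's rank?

3

Sorted (descending): 96, 62, 62, 62, 54, 50, 48
The 3 values of 62 occupy positions 2–4 → average rank 3.
G has value 62 → rank 3.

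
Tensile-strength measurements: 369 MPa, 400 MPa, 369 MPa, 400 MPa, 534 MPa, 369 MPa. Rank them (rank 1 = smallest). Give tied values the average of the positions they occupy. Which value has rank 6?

534

Sorted (ascending): 369, 369, 369, 400, 400, 534
The 3 values of 369 occupy positions 1–3 → average rank 2.
The 2 values of 400 occupy positions 4–5 → average rank (4+5)/2 = 4.5.
Rank 6 → value 534.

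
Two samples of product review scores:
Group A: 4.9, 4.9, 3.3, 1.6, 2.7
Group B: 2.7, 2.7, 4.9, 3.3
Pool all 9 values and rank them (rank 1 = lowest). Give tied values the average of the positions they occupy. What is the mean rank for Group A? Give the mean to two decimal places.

Sorted (ascending): 1.6, 2.7, 2.7, 2.7, 3.3, 3.3, 4.9, 4.9, 4.9
The 3 values of 2.7 occupy positions 2–4 → average rank 3.
The 2 values of 3.3 occupy positions 5–6 → average rank (5+6)/2 = 5.5.
The 3 values of 4.9 occupy positions 7–9 → average rank 8.
Group A values → pooled ranks: 4.9→8, 4.9→8, 3.3→5.5, 1.6→1, 2.7→3
Mean rank = (8 + 8 + 5.5 + 1 + 3) / 5 = 5.10

5.10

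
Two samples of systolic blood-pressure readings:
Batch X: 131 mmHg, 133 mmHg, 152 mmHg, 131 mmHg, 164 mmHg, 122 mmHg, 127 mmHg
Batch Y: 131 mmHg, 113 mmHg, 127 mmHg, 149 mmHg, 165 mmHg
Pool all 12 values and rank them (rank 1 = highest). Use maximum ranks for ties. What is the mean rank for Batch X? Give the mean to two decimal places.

Sorted (descending): 165, 164, 152, 149, 133, 131, 131, 131, 127, 127, 122, 113
The 3 values of 131 occupy positions 6–8 → each gets rank 8.
The 2 values of 127 occupy positions 9–10 → each gets rank 10.
Batch X values → pooled ranks: 131→8, 133→5, 152→3, 131→8, 164→2, 122→11, 127→10
Mean rank = (8 + 5 + 3 + 8 + 2 + 11 + 10) / 7 = 6.71

6.71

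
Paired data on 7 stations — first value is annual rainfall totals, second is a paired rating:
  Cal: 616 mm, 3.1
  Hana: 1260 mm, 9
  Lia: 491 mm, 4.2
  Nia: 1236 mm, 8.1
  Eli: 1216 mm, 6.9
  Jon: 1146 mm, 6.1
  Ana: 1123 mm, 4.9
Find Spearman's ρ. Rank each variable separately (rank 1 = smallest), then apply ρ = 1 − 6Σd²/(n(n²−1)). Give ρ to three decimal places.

0.964

Ranks of variable 1: 2, 7, 1, 6, 5, 4, 3
Ranks of variable 2: 1, 7, 2, 6, 5, 4, 3
d = r₁ − r₂: 1, 0, -1, 0, 0, 0, 0
d²: 1, 0, 1, 0, 0, 0, 0; Σd² = 2
ρ = 1 − 6·2/(7·48) = 1 − 12/336 = 0.964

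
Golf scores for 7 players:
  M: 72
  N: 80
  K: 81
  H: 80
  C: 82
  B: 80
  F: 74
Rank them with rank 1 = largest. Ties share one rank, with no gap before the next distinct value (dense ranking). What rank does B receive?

Sorted (descending): 82, 81, 80, 80, 80, 74, 72
The 3 values of 80 share dense rank 3.
Remaining distinct values take the next consecutive integers.
B has value 80 → rank 3.

3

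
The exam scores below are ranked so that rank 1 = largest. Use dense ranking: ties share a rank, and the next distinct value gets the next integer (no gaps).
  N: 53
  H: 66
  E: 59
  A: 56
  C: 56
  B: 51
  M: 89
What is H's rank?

2

Sorted (descending): 89, 66, 59, 56, 56, 53, 51
The 2 values of 56 share dense rank 4.
Remaining distinct values take the next consecutive integers.
H has value 66 → rank 2.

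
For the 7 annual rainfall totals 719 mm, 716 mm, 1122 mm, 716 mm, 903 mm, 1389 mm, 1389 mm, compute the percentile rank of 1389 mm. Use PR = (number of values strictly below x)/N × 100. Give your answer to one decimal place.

N = 7.
Strictly below 1389: 5. Equal to 1389: 2.
PR = 5/7 × 100 = 71.4

71.4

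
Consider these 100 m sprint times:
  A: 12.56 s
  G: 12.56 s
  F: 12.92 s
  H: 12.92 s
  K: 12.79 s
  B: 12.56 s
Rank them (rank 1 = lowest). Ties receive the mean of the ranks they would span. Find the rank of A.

Sorted (ascending): 12.56, 12.56, 12.56, 12.79, 12.92, 12.92
The 3 values of 12.56 occupy positions 1–3 → average rank 2.
The 2 values of 12.92 occupy positions 5–6 → average rank (5+6)/2 = 5.5.
A has value 12.56 s → rank 2.

2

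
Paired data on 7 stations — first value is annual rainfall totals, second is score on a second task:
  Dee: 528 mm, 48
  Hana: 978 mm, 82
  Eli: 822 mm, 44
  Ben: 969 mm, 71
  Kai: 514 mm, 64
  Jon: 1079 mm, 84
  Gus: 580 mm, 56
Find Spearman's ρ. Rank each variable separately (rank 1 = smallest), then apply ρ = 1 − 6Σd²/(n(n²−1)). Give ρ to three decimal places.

0.679

Ranks of variable 1: 2, 6, 4, 5, 1, 7, 3
Ranks of variable 2: 2, 6, 1, 5, 4, 7, 3
d = r₁ − r₂: 0, 0, 3, 0, -3, 0, 0
d²: 0, 0, 9, 0, 9, 0, 0; Σd² = 18
ρ = 1 − 6·18/(7·48) = 1 − 108/336 = 0.679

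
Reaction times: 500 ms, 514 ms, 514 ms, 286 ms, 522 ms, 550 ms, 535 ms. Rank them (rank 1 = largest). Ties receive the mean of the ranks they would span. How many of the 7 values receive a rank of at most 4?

3

Sorted (descending): 550, 535, 522, 514, 514, 500, 286
The 2 values of 514 occupy positions 4–5 → average rank (4+5)/2 = 4.5.
Ranks ≤ 4: {1, 2, 3} → 3 values.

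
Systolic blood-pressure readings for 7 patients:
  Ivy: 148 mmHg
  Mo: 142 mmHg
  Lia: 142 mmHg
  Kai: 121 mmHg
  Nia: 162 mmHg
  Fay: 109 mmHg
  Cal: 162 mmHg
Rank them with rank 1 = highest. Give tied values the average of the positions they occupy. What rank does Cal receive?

Sorted (descending): 162, 162, 148, 142, 142, 121, 109
The 2 values of 162 occupy positions 1–2 → average rank (1+2)/2 = 1.5.
The 2 values of 142 occupy positions 4–5 → average rank (4+5)/2 = 4.5.
Cal has value 162 mmHg → rank 1.5.

1.5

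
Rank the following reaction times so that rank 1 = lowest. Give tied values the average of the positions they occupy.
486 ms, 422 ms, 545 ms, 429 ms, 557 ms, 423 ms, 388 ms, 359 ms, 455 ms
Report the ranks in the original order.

7, 3, 8, 5, 9, 4, 2, 1, 6

Sorted (ascending): 359, 388, 422, 423, 429, 455, 486, 545, 557
No ties — each value takes its position as its rank.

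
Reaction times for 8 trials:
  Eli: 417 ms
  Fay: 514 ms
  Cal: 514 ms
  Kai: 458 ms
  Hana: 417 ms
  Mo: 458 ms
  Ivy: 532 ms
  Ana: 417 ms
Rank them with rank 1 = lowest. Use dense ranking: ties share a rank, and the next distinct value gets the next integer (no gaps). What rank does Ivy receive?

4

Sorted (ascending): 417, 417, 417, 458, 458, 514, 514, 532
The 3 values of 417 share dense rank 1.
The 2 values of 458 share dense rank 2.
The 2 values of 514 share dense rank 3.
Remaining distinct values take the next consecutive integers.
Ivy has value 532 ms → rank 4.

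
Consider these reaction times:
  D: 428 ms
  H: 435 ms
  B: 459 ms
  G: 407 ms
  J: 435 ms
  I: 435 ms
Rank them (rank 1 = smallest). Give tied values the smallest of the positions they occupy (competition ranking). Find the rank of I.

Sorted (ascending): 407, 428, 435, 435, 435, 459
The 3 values of 435 occupy positions 3–5 → each gets rank 3.
I has value 435 ms → rank 3.

3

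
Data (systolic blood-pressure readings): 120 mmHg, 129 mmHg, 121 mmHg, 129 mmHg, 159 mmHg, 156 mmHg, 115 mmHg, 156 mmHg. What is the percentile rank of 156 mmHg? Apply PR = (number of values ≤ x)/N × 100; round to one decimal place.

N = 8.
Strictly below 156: 5. Equal to 156: 2.
PR = 7/8 × 100 = 87.5

87.5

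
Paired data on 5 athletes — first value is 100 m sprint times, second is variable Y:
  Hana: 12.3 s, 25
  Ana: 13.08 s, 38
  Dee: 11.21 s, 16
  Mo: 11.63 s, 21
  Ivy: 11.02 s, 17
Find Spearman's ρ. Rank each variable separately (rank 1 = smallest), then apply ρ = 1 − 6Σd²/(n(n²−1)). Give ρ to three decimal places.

0.900

Ranks of variable 1: 4, 5, 2, 3, 1
Ranks of variable 2: 4, 5, 1, 3, 2
d = r₁ − r₂: 0, 0, 1, 0, -1
d²: 0, 0, 1, 0, 1; Σd² = 2
ρ = 1 − 6·2/(5·24) = 1 − 12/120 = 0.900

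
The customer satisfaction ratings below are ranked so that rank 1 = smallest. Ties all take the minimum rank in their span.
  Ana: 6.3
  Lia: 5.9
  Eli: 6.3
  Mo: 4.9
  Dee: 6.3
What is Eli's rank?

3

Sorted (ascending): 4.9, 5.9, 6.3, 6.3, 6.3
The 3 values of 6.3 occupy positions 3–5 → each gets rank 3.
Eli has value 6.3 → rank 3.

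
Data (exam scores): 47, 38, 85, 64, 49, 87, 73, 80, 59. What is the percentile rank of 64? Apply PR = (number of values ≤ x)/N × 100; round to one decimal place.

N = 9.
Strictly below 64: 4. Equal to 64: 1.
PR = 5/9 × 100 = 55.6

55.6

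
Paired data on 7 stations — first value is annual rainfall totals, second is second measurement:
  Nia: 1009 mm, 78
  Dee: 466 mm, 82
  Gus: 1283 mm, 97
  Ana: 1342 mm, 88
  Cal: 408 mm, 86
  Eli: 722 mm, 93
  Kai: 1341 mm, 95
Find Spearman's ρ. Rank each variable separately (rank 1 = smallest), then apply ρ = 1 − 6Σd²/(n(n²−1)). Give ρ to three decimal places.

0.464

Ranks of variable 1: 4, 2, 5, 7, 1, 3, 6
Ranks of variable 2: 1, 2, 7, 4, 3, 5, 6
d = r₁ − r₂: 3, 0, -2, 3, -2, -2, 0
d²: 9, 0, 4, 9, 4, 4, 0; Σd² = 30
ρ = 1 − 6·30/(7·48) = 1 − 180/336 = 0.464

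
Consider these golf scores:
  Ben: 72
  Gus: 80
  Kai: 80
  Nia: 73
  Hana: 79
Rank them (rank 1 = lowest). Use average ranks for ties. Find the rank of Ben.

Sorted (ascending): 72, 73, 79, 80, 80
The 2 values of 80 occupy positions 4–5 → average rank (4+5)/2 = 4.5.
Ben has value 72 → rank 1.

1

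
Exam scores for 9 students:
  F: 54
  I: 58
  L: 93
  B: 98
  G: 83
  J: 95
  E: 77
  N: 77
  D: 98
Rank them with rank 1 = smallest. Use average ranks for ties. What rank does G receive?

5

Sorted (ascending): 54, 58, 77, 77, 83, 93, 95, 98, 98
The 2 values of 77 occupy positions 3–4 → average rank (3+4)/2 = 3.5.
The 2 values of 98 occupy positions 8–9 → average rank (8+9)/2 = 8.5.
G has value 83 → rank 5.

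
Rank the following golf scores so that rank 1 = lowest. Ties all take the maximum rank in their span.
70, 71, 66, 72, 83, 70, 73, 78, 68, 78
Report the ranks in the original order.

Sorted (ascending): 66, 68, 70, 70, 71, 72, 73, 78, 78, 83
The 2 values of 70 occupy positions 3–4 → each gets rank 4.
The 2 values of 78 occupy positions 8–9 → each gets rank 9.

4, 5, 1, 6, 10, 4, 7, 9, 2, 9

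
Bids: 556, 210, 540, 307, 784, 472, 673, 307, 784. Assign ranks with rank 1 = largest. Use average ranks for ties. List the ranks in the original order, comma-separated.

4, 9, 5, 7.5, 1.5, 6, 3, 7.5, 1.5

Sorted (descending): 784, 784, 673, 556, 540, 472, 307, 307, 210
The 2 values of 784 occupy positions 1–2 → average rank (1+2)/2 = 1.5.
The 2 values of 307 occupy positions 7–8 → average rank (7+8)/2 = 7.5.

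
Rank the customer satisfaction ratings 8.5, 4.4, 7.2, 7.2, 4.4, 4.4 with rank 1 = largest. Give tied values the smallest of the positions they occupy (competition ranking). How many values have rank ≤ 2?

Sorted (descending): 8.5, 7.2, 7.2, 4.4, 4.4, 4.4
The 2 values of 7.2 occupy positions 2–3 → each gets rank 2.
The 3 values of 4.4 occupy positions 4–6 → each gets rank 4.
Ranks ≤ 2: {1, 2, 2} → 3 values.

3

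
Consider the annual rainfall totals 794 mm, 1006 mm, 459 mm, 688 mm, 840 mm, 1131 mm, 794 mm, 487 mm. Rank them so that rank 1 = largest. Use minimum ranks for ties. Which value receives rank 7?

Sorted (descending): 1131, 1006, 840, 794, 794, 688, 487, 459
The 2 values of 794 occupy positions 4–5 → each gets rank 4.
Rank 7 → value 487.

487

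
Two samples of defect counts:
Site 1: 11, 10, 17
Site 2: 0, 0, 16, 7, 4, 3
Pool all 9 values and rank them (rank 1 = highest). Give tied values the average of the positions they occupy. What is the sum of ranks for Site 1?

Sorted (descending): 17, 16, 11, 10, 7, 4, 3, 0, 0
The 2 values of 0 occupy positions 8–9 → average rank (8+9)/2 = 8.5.
Site 1 values → pooled ranks: 11→3, 10→4, 17→1
Rank sum = 3 + 4 + 1 = 8

8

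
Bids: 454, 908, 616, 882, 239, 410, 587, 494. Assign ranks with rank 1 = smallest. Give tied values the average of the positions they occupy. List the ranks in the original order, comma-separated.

Sorted (ascending): 239, 410, 454, 494, 587, 616, 882, 908
No ties — each value takes its position as its rank.

3, 8, 6, 7, 1, 2, 5, 4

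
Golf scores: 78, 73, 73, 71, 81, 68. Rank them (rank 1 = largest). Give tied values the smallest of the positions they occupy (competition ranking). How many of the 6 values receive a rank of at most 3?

Sorted (descending): 81, 78, 73, 73, 71, 68
The 2 values of 73 occupy positions 3–4 → each gets rank 3.
Ranks ≤ 3: {1, 2, 3, 3} → 4 values.

4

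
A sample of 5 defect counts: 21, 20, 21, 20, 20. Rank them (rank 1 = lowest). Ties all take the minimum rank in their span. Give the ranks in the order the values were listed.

Sorted (ascending): 20, 20, 20, 21, 21
The 3 values of 20 occupy positions 1–3 → each gets rank 1.
The 2 values of 21 occupy positions 4–5 → each gets rank 4.

4, 1, 4, 1, 1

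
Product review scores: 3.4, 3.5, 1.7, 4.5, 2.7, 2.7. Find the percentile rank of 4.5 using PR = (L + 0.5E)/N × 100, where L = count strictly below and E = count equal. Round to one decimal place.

N = 6.
Strictly below 4.5: 5. Equal to 4.5: 1.
PR = (5 + 0.5·1)/6 × 100 = 91.7

91.7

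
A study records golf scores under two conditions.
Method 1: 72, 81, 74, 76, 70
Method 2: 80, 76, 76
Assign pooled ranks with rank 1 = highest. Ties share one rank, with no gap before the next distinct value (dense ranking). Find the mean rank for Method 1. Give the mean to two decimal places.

3.80

Sorted (descending): 81, 80, 76, 76, 76, 74, 72, 70
The 3 values of 76 share dense rank 3.
Remaining distinct values take the next consecutive integers.
Method 1 values → pooled ranks: 72→5, 81→1, 74→4, 76→3, 70→6
Mean rank = (5 + 1 + 4 + 3 + 6) / 5 = 3.80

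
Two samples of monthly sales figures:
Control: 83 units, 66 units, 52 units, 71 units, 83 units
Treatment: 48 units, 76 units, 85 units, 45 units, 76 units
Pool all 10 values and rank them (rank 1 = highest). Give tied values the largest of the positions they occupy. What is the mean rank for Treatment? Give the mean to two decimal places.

Sorted (descending): 85, 83, 83, 76, 76, 71, 66, 52, 48, 45
The 2 values of 83 occupy positions 2–3 → each gets rank 3.
The 2 values of 76 occupy positions 4–5 → each gets rank 5.
Treatment values → pooled ranks: 48→9, 76→5, 85→1, 45→10, 76→5
Mean rank = (9 + 5 + 1 + 10 + 5) / 5 = 6.00

6.00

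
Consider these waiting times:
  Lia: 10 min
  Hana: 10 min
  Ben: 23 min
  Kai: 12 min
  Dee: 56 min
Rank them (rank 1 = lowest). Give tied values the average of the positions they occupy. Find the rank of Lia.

Sorted (ascending): 10, 10, 12, 23, 56
The 2 values of 10 occupy positions 1–2 → average rank (1+2)/2 = 1.5.
Lia has value 10 min → rank 1.5.

1.5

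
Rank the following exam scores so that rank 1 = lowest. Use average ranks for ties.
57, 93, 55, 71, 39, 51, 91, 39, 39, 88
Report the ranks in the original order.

Sorted (ascending): 39, 39, 39, 51, 55, 57, 71, 88, 91, 93
The 3 values of 39 occupy positions 1–3 → average rank 2.

6, 10, 5, 7, 2, 4, 9, 2, 2, 8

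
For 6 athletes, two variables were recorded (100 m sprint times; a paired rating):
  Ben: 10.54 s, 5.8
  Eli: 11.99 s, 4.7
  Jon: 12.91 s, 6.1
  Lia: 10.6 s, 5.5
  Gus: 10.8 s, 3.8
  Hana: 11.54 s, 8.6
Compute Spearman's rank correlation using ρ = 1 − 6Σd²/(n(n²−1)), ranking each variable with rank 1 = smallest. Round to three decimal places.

Ranks of variable 1: 1, 5, 6, 2, 3, 4
Ranks of variable 2: 4, 2, 5, 3, 1, 6
d = r₁ − r₂: -3, 3, 1, -1, 2, -2
d²: 9, 9, 1, 1, 4, 4; Σd² = 28
ρ = 1 − 6·28/(6·35) = 1 − 168/210 = 0.200

0.200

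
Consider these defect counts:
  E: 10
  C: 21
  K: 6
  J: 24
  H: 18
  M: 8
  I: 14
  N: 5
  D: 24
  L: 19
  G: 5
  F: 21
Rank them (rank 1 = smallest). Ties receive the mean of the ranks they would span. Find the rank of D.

11.5

Sorted (ascending): 5, 5, 6, 8, 10, 14, 18, 19, 21, 21, 24, 24
The 2 values of 5 occupy positions 1–2 → average rank (1+2)/2 = 1.5.
The 2 values of 21 occupy positions 9–10 → average rank (9+10)/2 = 9.5.
The 2 values of 24 occupy positions 11–12 → average rank (11+12)/2 = 11.5.
D has value 24 → rank 11.5.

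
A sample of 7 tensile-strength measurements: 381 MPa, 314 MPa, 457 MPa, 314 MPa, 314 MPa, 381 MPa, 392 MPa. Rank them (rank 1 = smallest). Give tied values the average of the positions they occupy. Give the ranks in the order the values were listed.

Sorted (ascending): 314, 314, 314, 381, 381, 392, 457
The 3 values of 314 occupy positions 1–3 → average rank 2.
The 2 values of 381 occupy positions 4–5 → average rank (4+5)/2 = 4.5.

4.5, 2, 7, 2, 2, 4.5, 6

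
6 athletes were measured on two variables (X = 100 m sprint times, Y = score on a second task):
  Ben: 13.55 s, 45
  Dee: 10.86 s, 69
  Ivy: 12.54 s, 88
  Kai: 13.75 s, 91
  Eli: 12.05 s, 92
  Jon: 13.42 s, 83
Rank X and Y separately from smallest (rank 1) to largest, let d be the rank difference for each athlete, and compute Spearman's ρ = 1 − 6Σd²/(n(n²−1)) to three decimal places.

-0.029

Ranks of variable 1: 5, 1, 3, 6, 2, 4
Ranks of variable 2: 1, 2, 4, 5, 6, 3
d = r₁ − r₂: 4, -1, -1, 1, -4, 1
d²: 16, 1, 1, 1, 16, 1; Σd² = 36
ρ = 1 − 6·36/(6·35) = 1 − 216/210 = -0.029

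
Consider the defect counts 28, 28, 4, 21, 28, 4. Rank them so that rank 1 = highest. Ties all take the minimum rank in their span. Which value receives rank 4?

Sorted (descending): 28, 28, 28, 21, 4, 4
The 3 values of 28 occupy positions 1–3 → each gets rank 1.
The 2 values of 4 occupy positions 5–6 → each gets rank 5.
Rank 4 → value 21.

21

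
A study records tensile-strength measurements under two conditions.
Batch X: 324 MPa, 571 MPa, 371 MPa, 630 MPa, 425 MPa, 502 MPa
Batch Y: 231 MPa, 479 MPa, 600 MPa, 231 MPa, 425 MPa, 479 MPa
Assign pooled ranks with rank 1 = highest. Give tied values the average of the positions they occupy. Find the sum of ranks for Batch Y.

Sorted (descending): 630, 600, 571, 502, 479, 479, 425, 425, 371, 324, 231, 231
The 2 values of 479 occupy positions 5–6 → average rank (5+6)/2 = 5.5.
The 2 values of 425 occupy positions 7–8 → average rank (7+8)/2 = 7.5.
The 2 values of 231 occupy positions 11–12 → average rank (11+12)/2 = 11.5.
Batch Y values → pooled ranks: 231→11.5, 479→5.5, 600→2, 231→11.5, 425→7.5, 479→5.5
Rank sum = 11.5 + 5.5 + 2 + 11.5 + 7.5 + 5.5 = 43.5

43.5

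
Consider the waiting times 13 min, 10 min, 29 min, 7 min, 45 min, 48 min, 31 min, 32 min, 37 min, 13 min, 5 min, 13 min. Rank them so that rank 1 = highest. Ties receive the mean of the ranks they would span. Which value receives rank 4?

32

Sorted (descending): 48, 45, 37, 32, 31, 29, 13, 13, 13, 10, 7, 5
The 3 values of 13 occupy positions 7–9 → average rank 8.
Rank 4 → value 32.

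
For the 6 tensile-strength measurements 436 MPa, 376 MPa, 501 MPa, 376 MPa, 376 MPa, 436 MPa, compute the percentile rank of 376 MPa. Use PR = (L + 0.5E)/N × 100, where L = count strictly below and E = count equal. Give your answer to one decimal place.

25.0

N = 6.
Strictly below 376: 0. Equal to 376: 3.
PR = (0 + 0.5·3)/6 × 100 = 25.0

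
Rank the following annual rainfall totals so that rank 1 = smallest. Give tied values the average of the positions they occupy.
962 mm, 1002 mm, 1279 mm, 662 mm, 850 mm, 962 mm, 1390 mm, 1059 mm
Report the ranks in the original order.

3.5, 5, 7, 1, 2, 3.5, 8, 6

Sorted (ascending): 662, 850, 962, 962, 1002, 1059, 1279, 1390
The 2 values of 962 occupy positions 3–4 → average rank (3+4)/2 = 3.5.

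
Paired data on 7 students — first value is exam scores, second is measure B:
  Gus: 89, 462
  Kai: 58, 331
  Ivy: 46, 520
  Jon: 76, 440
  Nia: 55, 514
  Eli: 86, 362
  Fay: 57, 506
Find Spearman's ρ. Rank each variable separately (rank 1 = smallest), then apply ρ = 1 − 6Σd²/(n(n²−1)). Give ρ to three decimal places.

-0.679

Ranks of variable 1: 7, 4, 1, 5, 2, 6, 3
Ranks of variable 2: 4, 1, 7, 3, 6, 2, 5
d = r₁ − r₂: 3, 3, -6, 2, -4, 4, -2
d²: 9, 9, 36, 4, 16, 16, 4; Σd² = 94
ρ = 1 − 6·94/(7·48) = 1 − 564/336 = -0.679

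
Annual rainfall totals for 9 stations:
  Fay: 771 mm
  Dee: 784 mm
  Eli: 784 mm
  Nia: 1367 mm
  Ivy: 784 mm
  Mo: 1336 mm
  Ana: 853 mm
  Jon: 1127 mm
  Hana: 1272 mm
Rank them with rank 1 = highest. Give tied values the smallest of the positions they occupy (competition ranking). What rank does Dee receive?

6

Sorted (descending): 1367, 1336, 1272, 1127, 853, 784, 784, 784, 771
The 3 values of 784 occupy positions 6–8 → each gets rank 6.
Dee has value 784 mm → rank 6.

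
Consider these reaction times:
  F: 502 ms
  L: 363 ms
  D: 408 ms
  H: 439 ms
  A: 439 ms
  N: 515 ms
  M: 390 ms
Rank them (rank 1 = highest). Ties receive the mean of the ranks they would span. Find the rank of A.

Sorted (descending): 515, 502, 439, 439, 408, 390, 363
The 2 values of 439 occupy positions 3–4 → average rank (3+4)/2 = 3.5.
A has value 439 ms → rank 3.5.

3.5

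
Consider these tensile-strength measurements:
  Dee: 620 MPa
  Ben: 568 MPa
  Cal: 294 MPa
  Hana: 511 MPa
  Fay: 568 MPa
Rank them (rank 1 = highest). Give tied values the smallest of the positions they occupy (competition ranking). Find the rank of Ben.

Sorted (descending): 620, 568, 568, 511, 294
The 2 values of 568 occupy positions 2–3 → each gets rank 2.
Ben has value 568 MPa → rank 2.

2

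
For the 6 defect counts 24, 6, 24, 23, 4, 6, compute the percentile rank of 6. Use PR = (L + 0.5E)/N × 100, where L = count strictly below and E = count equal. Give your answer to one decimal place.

N = 6.
Strictly below 6: 1. Equal to 6: 2.
PR = (1 + 0.5·2)/6 × 100 = 33.3

33.3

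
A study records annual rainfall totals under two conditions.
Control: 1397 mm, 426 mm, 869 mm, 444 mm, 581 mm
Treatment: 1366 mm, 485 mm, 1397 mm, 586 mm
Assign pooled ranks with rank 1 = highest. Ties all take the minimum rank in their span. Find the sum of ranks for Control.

Sorted (descending): 1397, 1397, 1366, 869, 586, 581, 485, 444, 426
The 2 values of 1397 occupy positions 1–2 → each gets rank 1.
Control values → pooled ranks: 1397→1, 426→9, 869→4, 444→8, 581→6
Rank sum = 1 + 9 + 4 + 8 + 6 = 28

28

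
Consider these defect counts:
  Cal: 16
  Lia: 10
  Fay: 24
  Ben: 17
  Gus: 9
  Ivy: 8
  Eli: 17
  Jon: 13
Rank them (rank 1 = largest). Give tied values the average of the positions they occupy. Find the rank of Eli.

Sorted (descending): 24, 17, 17, 16, 13, 10, 9, 8
The 2 values of 17 occupy positions 2–3 → average rank (2+3)/2 = 2.5.
Eli has value 17 → rank 2.5.

2.5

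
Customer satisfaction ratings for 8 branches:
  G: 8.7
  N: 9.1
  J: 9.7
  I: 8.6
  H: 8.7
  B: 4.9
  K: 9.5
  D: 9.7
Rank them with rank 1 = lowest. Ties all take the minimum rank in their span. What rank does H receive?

3

Sorted (ascending): 4.9, 8.6, 8.7, 8.7, 9.1, 9.5, 9.7, 9.7
The 2 values of 8.7 occupy positions 3–4 → each gets rank 3.
The 2 values of 9.7 occupy positions 7–8 → each gets rank 7.
H has value 8.7 → rank 3.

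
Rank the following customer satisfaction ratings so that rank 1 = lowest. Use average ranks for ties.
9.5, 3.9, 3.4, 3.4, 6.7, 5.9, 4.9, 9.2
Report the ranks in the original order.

Sorted (ascending): 3.4, 3.4, 3.9, 4.9, 5.9, 6.7, 9.2, 9.5
The 2 values of 3.4 occupy positions 1–2 → average rank (1+2)/2 = 1.5.

8, 3, 1.5, 1.5, 6, 5, 4, 7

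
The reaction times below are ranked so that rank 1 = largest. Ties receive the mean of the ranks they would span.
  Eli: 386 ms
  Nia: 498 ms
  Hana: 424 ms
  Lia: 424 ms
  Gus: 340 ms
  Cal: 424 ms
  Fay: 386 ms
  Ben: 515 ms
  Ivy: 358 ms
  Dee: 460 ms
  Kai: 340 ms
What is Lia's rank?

5

Sorted (descending): 515, 498, 460, 424, 424, 424, 386, 386, 358, 340, 340
The 3 values of 424 occupy positions 4–6 → average rank 5.
The 2 values of 386 occupy positions 7–8 → average rank (7+8)/2 = 7.5.
The 2 values of 340 occupy positions 10–11 → average rank (10+11)/2 = 10.5.
Lia has value 424 ms → rank 5.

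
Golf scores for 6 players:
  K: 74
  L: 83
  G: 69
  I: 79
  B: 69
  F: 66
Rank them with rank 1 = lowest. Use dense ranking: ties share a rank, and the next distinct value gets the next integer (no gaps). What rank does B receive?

Sorted (ascending): 66, 69, 69, 74, 79, 83
The 2 values of 69 share dense rank 2.
Remaining distinct values take the next consecutive integers.
B has value 69 → rank 2.

2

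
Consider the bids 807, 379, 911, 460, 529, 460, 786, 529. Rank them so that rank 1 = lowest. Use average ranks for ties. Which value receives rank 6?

786

Sorted (ascending): 379, 460, 460, 529, 529, 786, 807, 911
The 2 values of 460 occupy positions 2–3 → average rank (2+3)/2 = 2.5.
The 2 values of 529 occupy positions 4–5 → average rank (4+5)/2 = 4.5.
Rank 6 → value 786.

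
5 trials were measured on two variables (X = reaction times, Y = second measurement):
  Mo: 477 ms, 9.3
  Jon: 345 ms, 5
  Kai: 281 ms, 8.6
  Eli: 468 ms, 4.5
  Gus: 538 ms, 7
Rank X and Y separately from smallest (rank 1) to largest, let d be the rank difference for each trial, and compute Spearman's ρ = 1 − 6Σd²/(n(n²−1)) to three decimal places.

0.100

Ranks of variable 1: 4, 2, 1, 3, 5
Ranks of variable 2: 5, 2, 4, 1, 3
d = r₁ − r₂: -1, 0, -3, 2, 2
d²: 1, 0, 9, 4, 4; Σd² = 18
ρ = 1 − 6·18/(5·24) = 1 − 108/120 = 0.100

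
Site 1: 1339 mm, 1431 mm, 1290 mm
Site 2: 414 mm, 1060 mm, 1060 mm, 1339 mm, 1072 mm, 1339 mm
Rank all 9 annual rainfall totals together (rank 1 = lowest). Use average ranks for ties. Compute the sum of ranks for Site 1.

21

Sorted (ascending): 414, 1060, 1060, 1072, 1290, 1339, 1339, 1339, 1431
The 2 values of 1060 occupy positions 2–3 → average rank (2+3)/2 = 2.5.
The 3 values of 1339 occupy positions 6–8 → average rank 7.
Site 1 values → pooled ranks: 1339→7, 1431→9, 1290→5
Rank sum = 7 + 9 + 5 = 21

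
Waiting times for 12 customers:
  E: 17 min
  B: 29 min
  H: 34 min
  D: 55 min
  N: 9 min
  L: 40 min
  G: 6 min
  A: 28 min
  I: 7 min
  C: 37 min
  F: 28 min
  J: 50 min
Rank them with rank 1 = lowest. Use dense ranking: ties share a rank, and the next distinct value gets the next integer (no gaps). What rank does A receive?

5

Sorted (ascending): 6, 7, 9, 17, 28, 28, 29, 34, 37, 40, 50, 55
The 2 values of 28 share dense rank 5.
Remaining distinct values take the next consecutive integers.
A has value 28 min → rank 5.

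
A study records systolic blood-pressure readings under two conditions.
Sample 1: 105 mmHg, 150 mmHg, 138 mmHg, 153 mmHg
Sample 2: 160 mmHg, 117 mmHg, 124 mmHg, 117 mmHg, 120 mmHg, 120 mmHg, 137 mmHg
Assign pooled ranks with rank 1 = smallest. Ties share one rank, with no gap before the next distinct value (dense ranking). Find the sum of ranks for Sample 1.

Sorted (ascending): 105, 117, 117, 120, 120, 124, 137, 138, 150, 153, 160
The 2 values of 117 share dense rank 2.
The 2 values of 120 share dense rank 3.
Remaining distinct values take the next consecutive integers.
Sample 1 values → pooled ranks: 105→1, 150→7, 138→6, 153→8
Rank sum = 1 + 7 + 6 + 8 = 22

22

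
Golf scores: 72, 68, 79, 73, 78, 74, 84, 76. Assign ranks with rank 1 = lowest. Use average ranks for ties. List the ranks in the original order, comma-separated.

Sorted (ascending): 68, 72, 73, 74, 76, 78, 79, 84
No ties — each value takes its position as its rank.

2, 1, 7, 3, 6, 4, 8, 5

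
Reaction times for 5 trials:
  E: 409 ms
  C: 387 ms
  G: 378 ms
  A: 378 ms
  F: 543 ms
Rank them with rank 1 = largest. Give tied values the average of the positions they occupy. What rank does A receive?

4.5

Sorted (descending): 543, 409, 387, 378, 378
The 2 values of 378 occupy positions 4–5 → average rank (4+5)/2 = 4.5.
A has value 378 ms → rank 4.5.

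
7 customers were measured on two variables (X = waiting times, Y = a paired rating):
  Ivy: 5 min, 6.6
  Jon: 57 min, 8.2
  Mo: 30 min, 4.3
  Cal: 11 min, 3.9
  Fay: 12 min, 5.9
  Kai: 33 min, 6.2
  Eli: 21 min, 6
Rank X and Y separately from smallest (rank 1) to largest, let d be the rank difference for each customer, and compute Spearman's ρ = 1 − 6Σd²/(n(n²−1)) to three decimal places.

0.357

Ranks of variable 1: 1, 7, 5, 2, 3, 6, 4
Ranks of variable 2: 6, 7, 2, 1, 3, 5, 4
d = r₁ − r₂: -5, 0, 3, 1, 0, 1, 0
d²: 25, 0, 9, 1, 0, 1, 0; Σd² = 36
ρ = 1 − 6·36/(7·48) = 1 − 216/336 = 0.357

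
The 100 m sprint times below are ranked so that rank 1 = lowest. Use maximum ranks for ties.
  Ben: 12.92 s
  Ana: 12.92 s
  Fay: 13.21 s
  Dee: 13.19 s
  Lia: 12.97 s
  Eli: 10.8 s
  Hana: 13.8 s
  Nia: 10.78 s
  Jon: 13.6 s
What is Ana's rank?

4

Sorted (ascending): 10.78, 10.8, 12.92, 12.92, 12.97, 13.19, 13.21, 13.6, 13.8
The 2 values of 12.92 occupy positions 3–4 → each gets rank 4.
Ana has value 12.92 s → rank 4.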